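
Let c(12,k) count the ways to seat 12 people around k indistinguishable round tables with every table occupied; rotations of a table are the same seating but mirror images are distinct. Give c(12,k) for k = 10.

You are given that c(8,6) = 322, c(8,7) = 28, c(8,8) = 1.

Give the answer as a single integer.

r9: T_9,7=8×28+322=546; T_9,8=8×1+28=36; T_9,9=8×0+1=1
r10: T_10,8=9×36+546=870; T_10,9=9×1+36=45; T_10,10=9×0+1=1
r11: T_11,9=10×45+870=1320; T_11,10=10×1+45=55
r12: T_12,10=11×55+1320=1925
Read c(12,10) = 1925.

1925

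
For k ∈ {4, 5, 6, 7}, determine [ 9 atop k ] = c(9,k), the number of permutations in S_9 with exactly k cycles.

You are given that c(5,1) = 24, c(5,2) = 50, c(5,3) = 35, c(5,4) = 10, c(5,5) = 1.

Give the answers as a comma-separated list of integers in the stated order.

67284, 22449, 4536, 546

@6  (6,1):24·5+0→120, (6,2):50·5+24→274, (6,3):35·5+50→225, (6,4):10·5+35→85, (6,5):1·5+10→15, (6,6):0·5+1→1
@7  (7,2):274·6+120→1764, (7,3):225·6+274→1624, (7,4):85·6+225→735, (7,5):15·6+85→175, (7,6):1·6+15→21, (7,7):0·6+1→1
@8  (8,3):1624·7+1764→13132, (8,4):735·7+1624→6769, (8,5):175·7+735→1960, (8,6):21·7+175→322, (8,7):1·7+21→28
@9  (9,4):6769·8+13132→67284, (9,5):1960·8+6769→22449, (9,6):322·8+1960→4536, (9,7):28·8+322→546
Read c(9,4) = 67284, c(9,5) = 22449, c(9,6) = 4536, c(9,7) = 546.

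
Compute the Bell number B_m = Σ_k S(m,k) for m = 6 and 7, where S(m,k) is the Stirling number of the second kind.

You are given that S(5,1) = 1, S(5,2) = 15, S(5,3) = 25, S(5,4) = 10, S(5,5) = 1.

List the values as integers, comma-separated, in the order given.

@6  (6,1):1·1+0→1, (6,2):15·2+1→31, (6,3):25·3+15→90, (6,4):10·4+25→65, (6,5):1·5+10→15, (6,6):0·6+1→1
@7  (7,1):1·1+0→1, (7,2):31·2+1→63, (7,3):90·3+31→301, (7,4):65·4+90→350, (7,5):15·5+65→140, (7,6):1·6+15→21, (7,7):0·7+1→1
B_6 = ΣS(6,k) = 1+31+90+65+15+1 = 203
B_7 = ΣS(7,k) = 1+63+301+350+140+21+1 = 877

203, 877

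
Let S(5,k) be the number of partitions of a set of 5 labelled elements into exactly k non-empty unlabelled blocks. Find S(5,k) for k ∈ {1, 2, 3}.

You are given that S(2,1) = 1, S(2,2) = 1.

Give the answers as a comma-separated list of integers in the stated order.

@3  (3,1):1·1+0→1, (3,2):1·2+1→3, (3,3):0·3+1→1
@4  (4,1):1·1+0→1, (4,2):3·2+1→7, (4,3):1·3+3→6
@5  (5,1):1·1+0→1, (5,2):7·2+1→15, (5,3):6·3+7→25
Read S(5,1) = 1, S(5,2) = 15, S(5,3) = 25.

1, 15, 25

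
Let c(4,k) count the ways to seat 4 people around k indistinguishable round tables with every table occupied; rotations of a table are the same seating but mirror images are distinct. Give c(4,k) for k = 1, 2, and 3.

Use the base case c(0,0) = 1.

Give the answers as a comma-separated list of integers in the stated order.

r1: T_1,1=0×0+1=1
r2: T_2,1=1×1+0=1; T_2,2=1×0+1=1
r3: T_3,1=2×1+0=2; T_3,2=2×1+1=3; T_3,3=2×0+1=1
r4: T_4,1=3×2+0=6; T_4,2=3×3+2=11; T_4,3=3×1+3=6
Read c(4,1) = 6, c(4,2) = 11, c(4,3) = 6.

6, 11, 6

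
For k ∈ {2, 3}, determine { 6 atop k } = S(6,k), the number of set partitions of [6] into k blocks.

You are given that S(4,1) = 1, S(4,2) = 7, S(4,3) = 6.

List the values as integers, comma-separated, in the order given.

[5] T[5,1]:1*1+0=1 · T[5,2]:2*7+1=15 · T[5,3]:3*6+7=25
[6] T[6,2]:2*15+1=31 · T[6,3]:3*25+15=90
Read S(6,2) = 31, S(6,3) = 90.

31, 90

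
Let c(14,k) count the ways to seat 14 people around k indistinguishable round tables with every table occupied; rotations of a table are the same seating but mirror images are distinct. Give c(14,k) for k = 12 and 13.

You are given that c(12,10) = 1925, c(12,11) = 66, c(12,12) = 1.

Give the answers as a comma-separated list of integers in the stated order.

3731, 91

[13] T[13,11]:12*66+1925=2717 · T[13,12]:12*1+66=78 · T[13,13]:12*0+1=1
[14] T[14,12]:13*78+2717=3731 · T[14,13]:13*1+78=91
Read c(14,12) = 3731, c(14,13) = 91.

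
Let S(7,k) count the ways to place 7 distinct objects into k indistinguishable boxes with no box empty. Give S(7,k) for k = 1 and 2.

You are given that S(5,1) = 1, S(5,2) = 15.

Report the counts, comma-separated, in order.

1, 63

i=6: T(6,1)=0+1·1=1 | T(6,2)=1+2·15=31
i=7: T(7,1)=0+1·1=1 | T(7,2)=1+2·31=63
Read S(7,1) = 1, S(7,2) = 63.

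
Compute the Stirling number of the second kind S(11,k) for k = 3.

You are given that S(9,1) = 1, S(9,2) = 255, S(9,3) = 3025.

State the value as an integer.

28501

@10  (10,2):255·2+1→511, (10,3):3025·3+255→9330
@11  (11,3):9330·3+511→28501
Read S(11,3) = 28501.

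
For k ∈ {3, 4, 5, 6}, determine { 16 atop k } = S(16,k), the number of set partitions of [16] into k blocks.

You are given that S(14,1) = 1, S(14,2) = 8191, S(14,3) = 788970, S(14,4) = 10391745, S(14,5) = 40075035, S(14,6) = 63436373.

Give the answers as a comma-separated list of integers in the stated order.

row 15: T[15][2]=2·8191+1=16383  T[15][3]=3·788970+8191=2375101  T[15][4]=4·10391745+788970=42355950  T[15][5]=5·40075035+10391745=210766920  T[15][6]=6·63436373+40075035=420693273
row 16: T[16][3]=3·2375101+16383=7141686  T[16][4]=4·42355950+2375101=171798901  T[16][5]=5·210766920+42355950=1096190550  T[16][6]=6·420693273+210766920=2734926558
Read S(16,3) = 7141686, S(16,4) = 171798901, S(16,5) = 1096190550, S(16,6) = 2734926558.

7141686, 171798901, 1096190550, 2734926558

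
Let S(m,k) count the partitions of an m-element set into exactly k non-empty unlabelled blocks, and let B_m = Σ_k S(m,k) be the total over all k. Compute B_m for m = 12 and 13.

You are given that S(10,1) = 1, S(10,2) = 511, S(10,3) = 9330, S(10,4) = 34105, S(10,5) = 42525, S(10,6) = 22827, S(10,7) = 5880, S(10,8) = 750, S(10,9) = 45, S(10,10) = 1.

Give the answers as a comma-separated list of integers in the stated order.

4213597, 27644437

r11: T_11,1=1×1+0=1; T_11,2=2×511+1=1023; T_11,3=3×9330+511=28501; T_11,4=4×34105+9330=145750; T_11,5=5×42525+34105=246730; T_11,6=6×22827+42525=179487; T_11,7=7×5880+22827=63987; T_11,8=8×750+5880=11880; T_11,9=9×45+750=1155; T_11,10=10×1+45=55; T_11,11=11×0+1=1
r12: T_12,1=1×1+0=1; T_12,2=2×1023+1=2047; T_12,3=3×28501+1023=86526; T_12,4=4×145750+28501=611501; T_12,5=5×246730+145750=1379400; T_12,6=6×179487+246730=1323652; T_12,7=7×63987+179487=627396; T_12,8=8×11880+63987=159027; T_12,9=9×1155+11880=22275; T_12,10=10×55+1155=1705; T_12,11=11×1+55=66; T_12,12=12×0+1=1
r13: T_13,1=1×1+0=1; T_13,2=2×2047+1=4095; T_13,3=3×86526+2047=261625; T_13,4=4×611501+86526=2532530; T_13,5=5×1379400+611501=7508501; T_13,6=6×1323652+1379400=9321312; T_13,7=7×627396+1323652=5715424; T_13,8=8×159027+627396=1899612; T_13,9=9×22275+159027=359502; T_13,10=10×1705+22275=39325; T_13,11=11×66+1705=2431; T_13,12=12×1+66=78; T_13,13=13×0+1=1
B_12 = ΣS(12,k) = 1+2047+86526+611501+1379400+1323652+627396+159027+22275+1705+66+1 = 4213597
B_13 = ΣS(13,k) = 1+4095+261625+2532530+7508501+9321312+5715424+1899612+359502+39325+2431+78+1 = 27644437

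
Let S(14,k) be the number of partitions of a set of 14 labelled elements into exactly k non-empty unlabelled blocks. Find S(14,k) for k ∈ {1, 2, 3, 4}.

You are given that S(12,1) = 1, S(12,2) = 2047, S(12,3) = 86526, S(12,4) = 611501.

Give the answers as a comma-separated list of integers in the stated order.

1, 8191, 788970, 10391745

r13: T_13,1=1×1+0=1; T_13,2=2×2047+1=4095; T_13,3=3×86526+2047=261625; T_13,4=4×611501+86526=2532530
r14: T_14,1=1×1+0=1; T_14,2=2×4095+1=8191; T_14,3=3×261625+4095=788970; T_14,4=4×2532530+261625=10391745
Read S(14,1) = 1, S(14,2) = 8191, S(14,3) = 788970, S(14,4) = 10391745.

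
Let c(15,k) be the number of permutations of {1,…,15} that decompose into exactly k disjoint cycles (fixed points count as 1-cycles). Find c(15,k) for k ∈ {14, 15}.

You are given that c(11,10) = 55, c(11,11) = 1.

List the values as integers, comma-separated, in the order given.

105, 1

[12] T[12,11]:11*1+55=66 · T[12,12]:11*0+1=1
[13] T[13,12]:12*1+66=78 · T[13,13]:12*0+1=1
[14] T[14,13]:13*1+78=91 · T[14,14]:13*0+1=1
[15] T[15,14]:14*1+91=105 · T[15,15]:14*0+1=1
Read c(15,14) = 105, c(15,15) = 1.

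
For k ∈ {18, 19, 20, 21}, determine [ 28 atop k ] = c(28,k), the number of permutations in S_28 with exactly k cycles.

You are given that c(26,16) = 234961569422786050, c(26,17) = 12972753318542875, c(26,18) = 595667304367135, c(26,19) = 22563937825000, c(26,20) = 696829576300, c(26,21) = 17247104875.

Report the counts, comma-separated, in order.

r27: T_27,17=26×12972753318542875+234961569422786050=572253155704900800; T_27,18=26×595667304367135+12972753318542875=28460103232088385; T_27,19=26×22563937825000+595667304367135=1182329687817135; T_27,20=26×696829576300+22563937825000=40681506808800; T_27,21=26×17247104875+696829576300=1145254303050
r28: T_28,18=27×28460103232088385+572253155704900800=1340675942971287195; T_28,19=27×1182329687817135+28460103232088385=60383004803151030; T_28,20=27×40681506808800+1182329687817135=2280730371654735; T_28,21=27×1145254303050+40681506808800=71603372991150
Read c(28,18) = 1340675942971287195, c(28,19) = 60383004803151030, c(28,20) = 2280730371654735, c(28,21) = 71603372991150.

1340675942971287195, 60383004803151030, 2280730371654735, 71603372991150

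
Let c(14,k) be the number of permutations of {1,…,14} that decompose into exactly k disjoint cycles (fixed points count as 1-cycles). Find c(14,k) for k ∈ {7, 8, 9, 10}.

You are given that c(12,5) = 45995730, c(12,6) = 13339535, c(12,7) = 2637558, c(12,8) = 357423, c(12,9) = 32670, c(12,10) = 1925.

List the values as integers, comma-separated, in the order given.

790943153, 135036473, 16669653, 1474473

r13: T_13,6=12×13339535+45995730=206070150; T_13,7=12×2637558+13339535=44990231; T_13,8=12×357423+2637558=6926634; T_13,9=12×32670+357423=749463; T_13,10=12×1925+32670=55770
r14: T_14,7=13×44990231+206070150=790943153; T_14,8=13×6926634+44990231=135036473; T_14,9=13×749463+6926634=16669653; T_14,10=13×55770+749463=1474473
Read c(14,7) = 790943153, c(14,8) = 135036473, c(14,9) = 16669653, c(14,10) = 1474473.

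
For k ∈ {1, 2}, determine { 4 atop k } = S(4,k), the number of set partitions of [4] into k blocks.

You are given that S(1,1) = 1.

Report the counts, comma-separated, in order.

1, 7

i=2: T(2,1)=0+1·1=1 | T(2,2)=1+2·0=1
i=3: T(3,1)=0+1·1=1 | T(3,2)=1+2·1=3
i=4: T(4,1)=0+1·1=1 | T(4,2)=1+2·3=7
Read S(4,1) = 1, S(4,2) = 7.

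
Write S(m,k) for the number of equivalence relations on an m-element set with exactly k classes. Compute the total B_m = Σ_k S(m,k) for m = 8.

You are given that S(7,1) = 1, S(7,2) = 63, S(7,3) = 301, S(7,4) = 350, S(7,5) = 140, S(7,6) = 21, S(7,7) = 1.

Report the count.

r8: T_8,1=1×1+0=1; T_8,2=2×63+1=127; T_8,3=3×301+63=966; T_8,4=4×350+301=1701; T_8,5=5×140+350=1050; T_8,6=6×21+140=266; T_8,7=7×1+21=28; T_8,8=8×0+1=1
B_8 = ΣS(8,k) = 1+127+966+1701+1050+266+28+1 = 4140

4140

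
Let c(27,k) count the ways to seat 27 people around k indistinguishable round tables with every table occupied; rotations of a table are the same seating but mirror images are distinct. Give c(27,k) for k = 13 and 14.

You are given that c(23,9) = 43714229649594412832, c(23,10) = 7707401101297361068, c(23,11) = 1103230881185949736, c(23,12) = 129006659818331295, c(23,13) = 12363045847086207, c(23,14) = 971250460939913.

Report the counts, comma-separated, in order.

16778377273555183648050, 1654339178844590073615

row 24: T[24][10]=23·7707401101297361068+43714229649594412832=220984454979433717396  T[24][11]=23·1103230881185949736+7707401101297361068=33081711368574204996  T[24][12]=23·129006659818331295+1103230881185949736=4070384057007569521  T[24][13]=23·12363045847086207+129006659818331295=413356714301314056  T[24][14]=23·971250460939913+12363045847086207=34701806448704206
row 25: T[25][11]=24·33081711368574204996+220984454979433717396=1014945527825214637300  T[25][12]=24·4070384057007569521+33081711368574204996=130770928736755873500  T[25][13]=24·413356714301314056+4070384057007569521=13990945200239106865  T[25][14]=24·34701806448704206+413356714301314056=1246200069070215000
row 26: T[26][12]=25·130770928736755873500+1014945527825214637300=4284218746244111474800  T[26][13]=25·13990945200239106865+130770928736755873500=480544558742733545125  T[26][14]=25·1246200069070215000+13990945200239106865=45145946926994481865
row 27: T[27][13]=26·480544558742733545125+4284218746244111474800=16778377273555183648050  T[27][14]=26·45145946926994481865+480544558742733545125=1654339178844590073615
Read c(27,13) = 16778377273555183648050, c(27,14) = 1654339178844590073615.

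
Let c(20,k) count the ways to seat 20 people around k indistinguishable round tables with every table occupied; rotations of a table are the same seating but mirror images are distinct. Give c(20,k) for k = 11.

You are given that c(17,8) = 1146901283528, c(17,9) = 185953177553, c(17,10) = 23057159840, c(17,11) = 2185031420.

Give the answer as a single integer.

46280647751910

[18] T[18,9]:17*185953177553+1146901283528=4308105301929 · T[18,10]:17*23057159840+185953177553=577924894833 · T[18,11]:17*2185031420+23057159840=60202693980
[19] T[19,10]:18*577924894833+4308105301929=14710753408923 · T[19,11]:18*60202693980+577924894833=1661573386473
[20] T[20,11]:19*1661573386473+14710753408923=46280647751910
Read c(20,11) = 46280647751910.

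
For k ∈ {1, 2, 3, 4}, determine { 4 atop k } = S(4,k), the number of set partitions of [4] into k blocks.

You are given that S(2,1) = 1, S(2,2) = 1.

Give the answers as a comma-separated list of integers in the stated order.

1, 7, 6, 1

r3: T_3,1=1×1+0=1; T_3,2=2×1+1=3; T_3,3=3×0+1=1
r4: T_4,1=1×1+0=1; T_4,2=2×3+1=7; T_4,3=3×1+3=6; T_4,4=4×0+1=1
Read S(4,1) = 1, S(4,2) = 7, S(4,3) = 6, S(4,4) = 1.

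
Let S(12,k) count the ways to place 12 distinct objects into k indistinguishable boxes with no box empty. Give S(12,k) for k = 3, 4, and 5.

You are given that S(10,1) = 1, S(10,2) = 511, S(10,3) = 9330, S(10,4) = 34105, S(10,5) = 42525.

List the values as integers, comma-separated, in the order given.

86526, 611501, 1379400

i=11: T(11,2)=1+2·511=1023 | T(11,3)=511+3·9330=28501 | T(11,4)=9330+4·34105=145750 | T(11,5)=34105+5·42525=246730
i=12: T(12,3)=1023+3·28501=86526 | T(12,4)=28501+4·145750=611501 | T(12,5)=145750+5·246730=1379400
Read S(12,3) = 86526, S(12,4) = 611501, S(12,5) = 1379400.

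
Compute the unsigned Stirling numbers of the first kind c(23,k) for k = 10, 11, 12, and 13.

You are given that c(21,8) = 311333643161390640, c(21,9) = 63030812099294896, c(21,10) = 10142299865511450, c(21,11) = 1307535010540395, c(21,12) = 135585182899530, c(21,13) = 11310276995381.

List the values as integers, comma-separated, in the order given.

r22: T_22,9=21×63030812099294896+311333643161390640=1634980697246583456; T_22,10=21×10142299865511450+63030812099294896=276019109275035346; T_22,11=21×1307535010540395+10142299865511450=37600535086859745; T_22,12=21×135585182899530+1307535010540395=4154823851430525; T_22,13=21×11310276995381+135585182899530=373100999802531
r23: T_23,10=22×276019109275035346+1634980697246583456=7707401101297361068; T_23,11=22×37600535086859745+276019109275035346=1103230881185949736; T_23,12=22×4154823851430525+37600535086859745=129006659818331295; T_23,13=22×373100999802531+4154823851430525=12363045847086207
Read c(23,10) = 7707401101297361068, c(23,11) = 1103230881185949736, c(23,12) = 129006659818331295, c(23,13) = 12363045847086207.

7707401101297361068, 1103230881185949736, 129006659818331295, 12363045847086207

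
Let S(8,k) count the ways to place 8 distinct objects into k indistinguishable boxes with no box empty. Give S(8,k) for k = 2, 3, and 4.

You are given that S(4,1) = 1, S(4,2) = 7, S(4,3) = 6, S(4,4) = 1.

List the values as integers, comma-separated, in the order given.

r5: T_5,1=1×1+0=1; T_5,2=2×7+1=15; T_5,3=3×6+7=25; T_5,4=4×1+6=10
r6: T_6,1=1×1+0=1; T_6,2=2×15+1=31; T_6,3=3×25+15=90; T_6,4=4×10+25=65
r7: T_7,1=1×1+0=1; T_7,2=2×31+1=63; T_7,3=3×90+31=301; T_7,4=4×65+90=350
r8: T_8,2=2×63+1=127; T_8,3=3×301+63=966; T_8,4=4×350+301=1701
Read S(8,2) = 127, S(8,3) = 966, S(8,4) = 1701.

127, 966, 1701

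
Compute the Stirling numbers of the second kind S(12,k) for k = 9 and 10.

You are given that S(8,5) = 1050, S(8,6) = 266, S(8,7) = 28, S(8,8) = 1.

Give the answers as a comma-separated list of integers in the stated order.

22275, 1705

r9: T_9,6=6×266+1050=2646; T_9,7=7×28+266=462; T_9,8=8×1+28=36; T_9,9=9×0+1=1
r10: T_10,7=7×462+2646=5880; T_10,8=8×36+462=750; T_10,9=9×1+36=45; T_10,10=10×0+1=1
r11: T_11,8=8×750+5880=11880; T_11,9=9×45+750=1155; T_11,10=10×1+45=55
r12: T_12,9=9×1155+11880=22275; T_12,10=10×55+1155=1705
Read S(12,9) = 22275, S(12,10) = 1705.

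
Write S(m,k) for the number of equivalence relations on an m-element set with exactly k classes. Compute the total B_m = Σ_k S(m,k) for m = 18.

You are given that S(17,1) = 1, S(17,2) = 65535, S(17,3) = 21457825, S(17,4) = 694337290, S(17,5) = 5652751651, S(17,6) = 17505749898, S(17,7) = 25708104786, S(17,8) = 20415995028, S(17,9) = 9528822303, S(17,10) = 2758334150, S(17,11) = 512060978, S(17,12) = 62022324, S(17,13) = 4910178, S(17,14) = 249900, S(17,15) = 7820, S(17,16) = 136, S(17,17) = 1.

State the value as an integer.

682076806159

@18  (18,1):1·1+0→1, (18,2):65535·2+1→131071, (18,3):21457825·3+65535→64439010, (18,4):694337290·4+21457825→2798806985, (18,5):5652751651·5+694337290→28958095545, (18,6):17505749898·6+5652751651→110687251039, (18,7):25708104786·7+17505749898→197462483400, (18,8):20415995028·8+25708104786→189036065010, (18,9):9528822303·9+20415995028→106175395755, (18,10):2758334150·10+9528822303→37112163803, (18,11):512060978·11+2758334150→8391004908, (18,12):62022324·12+512060978→1256328866, (18,13):4910178·13+62022324→125854638, (18,14):249900·14+4910178→8408778, (18,15):7820·15+249900→367200, (18,16):136·16+7820→9996, (18,17):1·17+136→153, (18,18):0·18+1→1
B_18 = ΣS(18,k) = 1+131071+64439010+2798806985+28958095545+110687251039+197462483400+189036065010+106175395755+37112163803+8391004908+1256328866+125854638+8408778+367200+9996+153+1 = 682076806159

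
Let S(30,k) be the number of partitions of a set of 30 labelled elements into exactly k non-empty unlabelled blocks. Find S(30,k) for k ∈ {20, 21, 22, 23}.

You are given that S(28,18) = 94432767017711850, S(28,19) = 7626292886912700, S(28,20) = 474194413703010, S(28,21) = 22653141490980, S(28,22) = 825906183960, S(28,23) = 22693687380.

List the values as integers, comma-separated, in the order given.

581535955088511150, 37058299246258290, 1848018090851790, 71823880393200

row 29: T[29][19]=19·7626292886912700+94432767017711850=239332331869053150  T[29][20]=20·474194413703010+7626292886912700=17110181160972900  T[29][21]=21·22653141490980+474194413703010=949910385013590  T[29][22]=22·825906183960+22653141490980=40823077538100  T[29][23]=23·22693687380+825906183960=1347860993700
row 30: T[30][20]=20·17110181160972900+239332331869053150=581535955088511150  T[30][21]=21·949910385013590+17110181160972900=37058299246258290  T[30][22]=22·40823077538100+949910385013590=1848018090851790  T[30][23]=23·1347860993700+40823077538100=71823880393200
Read S(30,20) = 581535955088511150, S(30,21) = 37058299246258290, S(30,22) = 1848018090851790, S(30,23) = 71823880393200.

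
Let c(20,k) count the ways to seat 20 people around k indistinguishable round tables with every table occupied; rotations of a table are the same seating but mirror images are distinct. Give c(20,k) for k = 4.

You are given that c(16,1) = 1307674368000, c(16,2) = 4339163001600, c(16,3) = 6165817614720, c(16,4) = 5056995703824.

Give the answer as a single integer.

i=17: T(17,1)=0+16·1307674368000=20922789888000 | T(17,2)=1307674368000+16·4339163001600=70734282393600 | T(17,3)=4339163001600+16·6165817614720=102992244837120 | T(17,4)=6165817614720+16·5056995703824=87077748875904
i=18: T(18,2)=20922789888000+17·70734282393600=1223405590579200 | T(18,3)=70734282393600+17·102992244837120=1821602444624640 | T(18,4)=102992244837120+17·87077748875904=1583313975727488
i=19: T(19,3)=1223405590579200+18·1821602444624640=34012249593822720 | T(19,4)=1821602444624640+18·1583313975727488=30321254007719424
i=20: T(20,4)=34012249593822720+19·30321254007719424=610116075740491776
Read c(20,4) = 610116075740491776.

610116075740491776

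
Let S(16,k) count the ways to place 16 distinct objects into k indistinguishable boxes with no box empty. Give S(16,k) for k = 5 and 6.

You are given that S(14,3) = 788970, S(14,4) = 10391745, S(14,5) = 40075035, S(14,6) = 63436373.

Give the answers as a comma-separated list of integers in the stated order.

i=15: T(15,4)=788970+4·10391745=42355950 | T(15,5)=10391745+5·40075035=210766920 | T(15,6)=40075035+6·63436373=420693273
i=16: T(16,5)=42355950+5·210766920=1096190550 | T(16,6)=210766920+6·420693273=2734926558
Read S(16,5) = 1096190550, S(16,6) = 2734926558.

1096190550, 2734926558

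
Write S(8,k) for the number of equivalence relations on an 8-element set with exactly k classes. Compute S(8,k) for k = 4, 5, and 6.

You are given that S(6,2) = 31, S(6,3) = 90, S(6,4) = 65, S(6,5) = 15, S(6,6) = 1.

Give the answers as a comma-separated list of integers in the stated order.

i=7: T(7,3)=31+3·90=301 | T(7,4)=90+4·65=350 | T(7,5)=65+5·15=140 | T(7,6)=15+6·1=21
i=8: T(8,4)=301+4·350=1701 | T(8,5)=350+5·140=1050 | T(8,6)=140+6·21=266
Read S(8,4) = 1701, S(8,5) = 1050, S(8,6) = 266.

1701, 1050, 266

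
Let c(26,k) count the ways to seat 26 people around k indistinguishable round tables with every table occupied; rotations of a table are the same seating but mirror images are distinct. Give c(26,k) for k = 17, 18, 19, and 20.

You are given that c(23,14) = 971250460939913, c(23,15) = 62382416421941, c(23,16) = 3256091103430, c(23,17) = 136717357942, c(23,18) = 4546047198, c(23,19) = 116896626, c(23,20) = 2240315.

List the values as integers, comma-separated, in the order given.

12972753318542875, 595667304367135, 22563937825000, 696829576300

@24  (24,15):62382416421941·23+971250460939913→2406046038644556, (24,16):3256091103430·23+62382416421941→137272511800831, (24,17):136717357942·23+3256091103430→6400590336096, (24,18):4546047198·23+136717357942→241276443496, (24,19):116896626·23+4546047198→7234669596, (24,20):2240315·23+116896626→168423871
@25  (25,16):137272511800831·24+2406046038644556→5700586321864500, (25,17):6400590336096·24+137272511800831→290886679867135, (25,18):241276443496·24+6400590336096→12191224980000, (25,19):7234669596·24+241276443496→414908513800, (25,20):168423871·24+7234669596→11276842500
@26  (26,17):290886679867135·25+5700586321864500→12972753318542875, (26,18):12191224980000·25+290886679867135→595667304367135, (26,19):414908513800·25+12191224980000→22563937825000, (26,20):11276842500·25+414908513800→696829576300
Read c(26,17) = 12972753318542875, c(26,18) = 595667304367135, c(26,19) = 22563937825000, c(26,20) = 696829576300.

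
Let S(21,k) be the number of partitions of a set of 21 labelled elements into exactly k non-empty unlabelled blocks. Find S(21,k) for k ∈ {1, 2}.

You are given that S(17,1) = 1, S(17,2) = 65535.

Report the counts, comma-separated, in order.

1, 1048575

@18  (18,1):1·1+0→1, (18,2):65535·2+1→131071
@19  (19,1):1·1+0→1, (19,2):131071·2+1→262143
@20  (20,1):1·1+0→1, (20,2):262143·2+1→524287
@21  (21,1):1·1+0→1, (21,2):524287·2+1→1048575
Read S(21,1) = 1, S(21,2) = 1048575.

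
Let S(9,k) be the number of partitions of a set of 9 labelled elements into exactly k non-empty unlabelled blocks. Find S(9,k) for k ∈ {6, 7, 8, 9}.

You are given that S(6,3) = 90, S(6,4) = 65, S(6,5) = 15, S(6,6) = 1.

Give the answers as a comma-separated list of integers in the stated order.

@7  (7,4):65·4+90→350, (7,5):15·5+65→140, (7,6):1·6+15→21, (7,7):0·7+1→1
@8  (8,5):140·5+350→1050, (8,6):21·6+140→266, (8,7):1·7+21→28, (8,8):0·8+1→1
@9  (9,6):266·6+1050→2646, (9,7):28·7+266→462, (9,8):1·8+28→36, (9,9):0·9+1→1
Read S(9,6) = 2646, S(9,7) = 462, S(9,8) = 36, S(9,9) = 1.

2646, 462, 36, 1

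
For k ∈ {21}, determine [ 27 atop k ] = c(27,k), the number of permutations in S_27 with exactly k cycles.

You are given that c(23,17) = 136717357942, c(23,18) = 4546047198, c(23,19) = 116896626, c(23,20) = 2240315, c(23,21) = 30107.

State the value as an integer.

1145254303050

r24: T_24,18=23×4546047198+136717357942=241276443496; T_24,19=23×116896626+4546047198=7234669596; T_24,20=23×2240315+116896626=168423871; T_24,21=23×30107+2240315=2932776
r25: T_25,19=24×7234669596+241276443496=414908513800; T_25,20=24×168423871+7234669596=11276842500; T_25,21=24×2932776+168423871=238810495
r26: T_26,20=25×11276842500+414908513800=696829576300; T_26,21=25×238810495+11276842500=17247104875
r27: T_27,21=26×17247104875+696829576300=1145254303050
Read c(27,21) = 1145254303050.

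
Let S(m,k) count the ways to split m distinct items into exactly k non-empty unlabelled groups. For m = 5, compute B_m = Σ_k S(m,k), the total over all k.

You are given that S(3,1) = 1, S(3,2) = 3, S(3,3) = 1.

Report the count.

52

[4] T[4,1]:1*1+0=1 · T[4,2]:2*3+1=7 · T[4,3]:3*1+3=6 · T[4,4]:4*0+1=1
[5] T[5,1]:1*1+0=1 · T[5,2]:2*7+1=15 · T[5,3]:3*6+7=25 · T[5,4]:4*1+6=10 · T[5,5]:5*0+1=1
B_5 = ΣS(5,k) = 1+15+25+10+1 = 52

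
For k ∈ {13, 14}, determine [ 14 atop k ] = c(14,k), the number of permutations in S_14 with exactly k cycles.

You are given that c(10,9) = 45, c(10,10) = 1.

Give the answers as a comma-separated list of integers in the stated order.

[11] T[11,10]:10*1+45=55 · T[11,11]:10*0+1=1
[12] T[12,11]:11*1+55=66 · T[12,12]:11*0+1=1
[13] T[13,12]:12*1+66=78 · T[13,13]:12*0+1=1
[14] T[14,13]:13*1+78=91 · T[14,14]:13*0+1=1
Read c(14,13) = 91, c(14,14) = 1.

91, 1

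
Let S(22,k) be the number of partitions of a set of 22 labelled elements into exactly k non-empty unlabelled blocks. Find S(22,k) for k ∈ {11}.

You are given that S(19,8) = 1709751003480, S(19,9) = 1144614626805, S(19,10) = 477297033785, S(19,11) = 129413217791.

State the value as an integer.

[20] T[20,9]:9*1144614626805+1709751003480=12011282644725 · T[20,10]:10*477297033785+1144614626805=5917584964655 · T[20,11]:11*129413217791+477297033785=1900842429486
[21] T[21,10]:10*5917584964655+12011282644725=71187132291275 · T[21,11]:11*1900842429486+5917584964655=26826851689001
[22] T[22,11]:11*26826851689001+71187132291275=366282500870286
Read S(22,11) = 366282500870286.

366282500870286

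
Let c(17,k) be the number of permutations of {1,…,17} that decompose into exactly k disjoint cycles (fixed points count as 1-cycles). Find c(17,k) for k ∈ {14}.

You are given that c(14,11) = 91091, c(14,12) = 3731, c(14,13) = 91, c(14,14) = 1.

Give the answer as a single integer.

323680

row 15: T[15][12]=14·3731+91091=143325  T[15][13]=14·91+3731=5005  T[15][14]=14·1+91=105
row 16: T[16][13]=15·5005+143325=218400  T[16][14]=15·105+5005=6580
row 17: T[17][14]=16·6580+218400=323680
Read c(17,14) = 323680.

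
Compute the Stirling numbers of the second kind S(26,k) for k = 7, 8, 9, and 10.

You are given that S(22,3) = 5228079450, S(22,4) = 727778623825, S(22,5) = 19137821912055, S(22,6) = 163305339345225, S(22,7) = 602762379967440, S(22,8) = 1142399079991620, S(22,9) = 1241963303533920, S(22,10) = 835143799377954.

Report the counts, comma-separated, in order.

[23] T[23,4]:4*727778623825+5228079450=2916342574750 · T[23,5]:5*19137821912055+727778623825=96416888184100 · T[23,6]:6*163305339345225+19137821912055=998969857983405 · T[23,7]:7*602762379967440+163305339345225=4382641999117305 · T[23,8]:8*1142399079991620+602762379967440=9741955019900400 · T[23,9]:9*1241963303533920+1142399079991620=12320068811796900 · T[23,10]:10*835143799377954+1241963303533920=9593401297313460
[24] T[24,5]:5*96416888184100+2916342574750=485000783495250 · T[24,6]:6*998969857983405+96416888184100=6090236036084530 · T[24,7]:7*4382641999117305+998969857983405=31677463851804540 · T[24,8]:8*9741955019900400+4382641999117305=82318282158320505 · T[24,9]:9*12320068811796900+9741955019900400=120622574326072500 · T[24,10]:10*9593401297313460+12320068811796900=108254081784931500
[25] T[25,6]:6*6090236036084530+485000783495250=37026417000002430 · T[25,7]:7*31677463851804540+6090236036084530=227832482998716310 · T[25,8]:8*82318282158320505+31677463851804540=690223721118368580 · T[25,9]:9*120622574326072500+82318282158320505=1167921451092973005 · T[25,10]:10*108254081784931500+120622574326072500=1203163392175387500
[26] T[26,7]:7*227832482998716310+37026417000002430=1631853797991016600 · T[26,8]:8*690223721118368580+227832482998716310=5749622251945664950 · T[26,9]:9*1167921451092973005+690223721118368580=11201516780955125625 · T[26,10]:10*1203163392175387500+1167921451092973005=13199555372846848005
Read S(26,7) = 1631853797991016600, S(26,8) = 5749622251945664950, S(26,9) = 11201516780955125625, S(26,10) = 13199555372846848005.

1631853797991016600, 5749622251945664950, 11201516780955125625, 13199555372846848005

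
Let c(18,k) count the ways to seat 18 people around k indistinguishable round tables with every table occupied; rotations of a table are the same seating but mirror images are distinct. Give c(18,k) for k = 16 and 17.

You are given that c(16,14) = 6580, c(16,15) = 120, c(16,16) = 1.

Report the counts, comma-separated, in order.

10812, 153

r17: T_17,15=16×120+6580=8500; T_17,16=16×1+120=136; T_17,17=16×0+1=1
r18: T_18,16=17×136+8500=10812; T_18,17=17×1+136=153
Read c(18,16) = 10812, c(18,17) = 153.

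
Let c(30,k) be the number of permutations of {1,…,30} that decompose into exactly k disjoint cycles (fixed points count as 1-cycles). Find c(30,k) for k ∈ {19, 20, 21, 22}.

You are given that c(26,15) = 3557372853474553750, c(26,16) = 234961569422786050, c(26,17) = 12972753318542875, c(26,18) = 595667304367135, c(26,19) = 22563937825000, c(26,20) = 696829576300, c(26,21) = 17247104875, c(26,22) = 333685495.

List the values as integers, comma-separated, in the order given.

[27] T[27,16]:26*234961569422786050+3557372853474553750=9666373658466991050 · T[27,17]:26*12972753318542875+234961569422786050=572253155704900800 · T[27,18]:26*595667304367135+12972753318542875=28460103232088385 · T[27,19]:26*22563937825000+595667304367135=1182329687817135 · T[27,20]:26*696829576300+22563937825000=40681506808800 · T[27,21]:26*17247104875+696829576300=1145254303050 · T[27,22]:26*333685495+17247104875=25922927745
[28] T[28,17]:27*572253155704900800+9666373658466991050=25117208862499312650 · T[28,18]:27*28460103232088385+572253155704900800=1340675942971287195 · T[28,19]:27*1182329687817135+28460103232088385=60383004803151030 · T[28,20]:27*40681506808800+1182329687817135=2280730371654735 · T[28,21]:27*1145254303050+40681506808800=71603372991150 · T[28,22]:27*25922927745+1145254303050=1845173352165
[29] T[29,18]:28*1340675942971287195+25117208862499312650=62656135265695354110 · T[29,19]:28*60383004803151030+1340675942971287195=3031400077459516035 · T[29,20]:28*2280730371654735+60383004803151030=124243455209483610 · T[29,21]:28*71603372991150+2280730371654735=4285624815406935 · T[29,22]:28*1845173352165+71603372991150=123268226851770
[30] T[30,19]:29*3031400077459516035+62656135265695354110=150566737512021319125 · T[30,20]:29*124243455209483610+3031400077459516035=6634460278534540725 · T[30,21]:29*4285624815406935+124243455209483610=248526574856284725 · T[30,22]:29*123268226851770+4285624815406935=7860403394108265
Read c(30,19) = 150566737512021319125, c(30,20) = 6634460278534540725, c(30,21) = 248526574856284725, c(30,22) = 7860403394108265.

150566737512021319125, 6634460278534540725, 248526574856284725, 7860403394108265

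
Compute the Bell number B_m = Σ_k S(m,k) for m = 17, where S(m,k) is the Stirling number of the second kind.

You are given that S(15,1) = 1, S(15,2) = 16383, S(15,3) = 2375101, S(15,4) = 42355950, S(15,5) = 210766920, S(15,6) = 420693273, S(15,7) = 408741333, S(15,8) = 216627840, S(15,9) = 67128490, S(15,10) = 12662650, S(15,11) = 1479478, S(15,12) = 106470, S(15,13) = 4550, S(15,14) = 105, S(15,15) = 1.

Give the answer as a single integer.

row 16: T[16][1]=1·1+0=1  T[16][2]=2·16383+1=32767  T[16][3]=3·2375101+16383=7141686  T[16][4]=4·42355950+2375101=171798901  T[16][5]=5·210766920+42355950=1096190550  T[16][6]=6·420693273+210766920=2734926558  T[16][7]=7·408741333+420693273=3281882604  T[16][8]=8·216627840+408741333=2141764053  T[16][9]=9·67128490+216627840=820784250  T[16][10]=10·12662650+67128490=193754990  T[16][11]=11·1479478+12662650=28936908  T[16][12]=12·106470+1479478=2757118  T[16][13]=13·4550+106470=165620  T[16][14]=14·105+4550=6020  T[16][15]=15·1+105=120  T[16][16]=16·0+1=1
row 17: T[17][1]=1·1+0=1  T[17][2]=2·32767+1=65535  T[17][3]=3·7141686+32767=21457825  T[17][4]=4·171798901+7141686=694337290  T[17][5]=5·1096190550+171798901=5652751651  T[17][6]=6·2734926558+1096190550=17505749898  T[17][7]=7·3281882604+2734926558=25708104786  T[17][8]=8·2141764053+3281882604=20415995028  T[17][9]=9·820784250+2141764053=9528822303  T[17][10]=10·193754990+820784250=2758334150  T[17][11]=11·28936908+193754990=512060978  T[17][12]=12·2757118+28936908=62022324  T[17][13]=13·165620+2757118=4910178  T[17][14]=14·6020+165620=249900  T[17][15]=15·120+6020=7820  T[17][16]=16·1+120=136  T[17][17]=17·0+1=1
B_17 = ΣS(17,k) = 1+65535+21457825+694337290+5652751651+17505749898+25708104786+20415995028+9528822303+2758334150+512060978+62022324+4910178+249900+7820+136+1 = 82864869804

82864869804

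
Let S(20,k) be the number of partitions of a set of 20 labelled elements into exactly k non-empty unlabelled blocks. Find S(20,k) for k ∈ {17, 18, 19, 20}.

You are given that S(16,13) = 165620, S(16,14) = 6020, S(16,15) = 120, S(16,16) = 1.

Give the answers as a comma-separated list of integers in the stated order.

[17] T[17,14]:14*6020+165620=249900 · T[17,15]:15*120+6020=7820 · T[17,16]:16*1+120=136 · T[17,17]:17*0+1=1
[18] T[18,15]:15*7820+249900=367200 · T[18,16]:16*136+7820=9996 · T[18,17]:17*1+136=153 · T[18,18]:18*0+1=1
[19] T[19,16]:16*9996+367200=527136 · T[19,17]:17*153+9996=12597 · T[19,18]:18*1+153=171 · T[19,19]:19*0+1=1
[20] T[20,17]:17*12597+527136=741285 · T[20,18]:18*171+12597=15675 · T[20,19]:19*1+171=190 · T[20,20]:20*0+1=1
Read S(20,17) = 741285, S(20,18) = 15675, S(20,19) = 190, S(20,20) = 1.

741285, 15675, 190, 1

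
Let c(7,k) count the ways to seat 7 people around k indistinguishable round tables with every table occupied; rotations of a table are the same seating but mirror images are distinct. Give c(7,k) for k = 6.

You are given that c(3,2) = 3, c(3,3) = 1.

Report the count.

21

row 4: T[4][3]=3·1+3=6  T[4][4]=3·0+1=1
row 5: T[5][4]=4·1+6=10  T[5][5]=4·0+1=1
row 6: T[6][5]=5·1+10=15  T[6][6]=5·0+1=1
row 7: T[7][6]=6·1+15=21
Read c(7,6) = 21.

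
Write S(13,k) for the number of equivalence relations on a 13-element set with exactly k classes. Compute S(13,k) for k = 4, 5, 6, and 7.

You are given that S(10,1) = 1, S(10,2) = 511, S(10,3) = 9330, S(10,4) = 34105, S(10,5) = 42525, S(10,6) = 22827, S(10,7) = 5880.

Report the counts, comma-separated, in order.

2532530, 7508501, 9321312, 5715424

@11  (11,2):511·2+1→1023, (11,3):9330·3+511→28501, (11,4):34105·4+9330→145750, (11,5):42525·5+34105→246730, (11,6):22827·6+42525→179487, (11,7):5880·7+22827→63987
@12  (12,3):28501·3+1023→86526, (12,4):145750·4+28501→611501, (12,5):246730·5+145750→1379400, (12,6):179487·6+246730→1323652, (12,7):63987·7+179487→627396
@13  (13,4):611501·4+86526→2532530, (13,5):1379400·5+611501→7508501, (13,6):1323652·6+1379400→9321312, (13,7):627396·7+1323652→5715424
Read S(13,4) = 2532530, S(13,5) = 7508501, S(13,6) = 9321312, S(13,7) = 5715424.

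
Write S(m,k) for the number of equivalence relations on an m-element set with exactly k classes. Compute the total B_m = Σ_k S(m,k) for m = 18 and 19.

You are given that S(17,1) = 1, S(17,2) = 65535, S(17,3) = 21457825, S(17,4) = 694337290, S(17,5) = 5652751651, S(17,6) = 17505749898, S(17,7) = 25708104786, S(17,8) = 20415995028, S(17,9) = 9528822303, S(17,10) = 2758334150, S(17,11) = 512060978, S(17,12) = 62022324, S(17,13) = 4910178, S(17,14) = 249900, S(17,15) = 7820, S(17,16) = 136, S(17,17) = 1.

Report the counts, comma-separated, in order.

682076806159, 5832742205057

row 18: T[18][1]=1·1+0=1  T[18][2]=2·65535+1=131071  T[18][3]=3·21457825+65535=64439010  T[18][4]=4·694337290+21457825=2798806985  T[18][5]=5·5652751651+694337290=28958095545  T[18][6]=6·17505749898+5652751651=110687251039  T[18][7]=7·25708104786+17505749898=197462483400  T[18][8]=8·20415995028+25708104786=189036065010  T[18][9]=9·9528822303+20415995028=106175395755  T[18][10]=10·2758334150+9528822303=37112163803  T[18][11]=11·512060978+2758334150=8391004908  T[18][12]=12·62022324+512060978=1256328866  T[18][13]=13·4910178+62022324=125854638  T[18][14]=14·249900+4910178=8408778  T[18][15]=15·7820+249900=367200  T[18][16]=16·136+7820=9996  T[18][17]=17·1+136=153  T[18][18]=18·0+1=1
row 19: T[19][1]=1·1+0=1  T[19][2]=2·131071+1=262143  T[19][3]=3·64439010+131071=193448101  T[19][4]=4·2798806985+64439010=11259666950  T[19][5]=5·28958095545+2798806985=147589284710  T[19][6]=6·110687251039+28958095545=693081601779  T[19][7]=7·197462483400+110687251039=1492924634839  T[19][8]=8·189036065010+197462483400=1709751003480  T[19][9]=9·106175395755+189036065010=1144614626805  T[19][10]=10·37112163803+106175395755=477297033785  T[19][11]=11·8391004908+37112163803=129413217791  T[19][12]=12·1256328866+8391004908=23466951300  T[19][13]=13·125854638+1256328866=2892439160  T[19][14]=14·8408778+125854638=243577530  T[19][15]=15·367200+8408778=13916778  T[19][16]=16·9996+367200=527136  T[19][17]=17·153+9996=12597  T[19][18]=18·1+153=171  T[19][19]=19·0+1=1
B_18 = ΣS(18,k) = 1+131071+64439010+2798806985+28958095545+110687251039+197462483400+189036065010+106175395755+37112163803+8391004908+1256328866+125854638+8408778+367200+9996+153+1 = 682076806159
B_19 = ΣS(19,k) = 1+262143+193448101+11259666950+147589284710+693081601779+1492924634839+1709751003480+1144614626805+477297033785+129413217791+23466951300+2892439160+243577530+13916778+527136+12597+171+1 = 5832742205057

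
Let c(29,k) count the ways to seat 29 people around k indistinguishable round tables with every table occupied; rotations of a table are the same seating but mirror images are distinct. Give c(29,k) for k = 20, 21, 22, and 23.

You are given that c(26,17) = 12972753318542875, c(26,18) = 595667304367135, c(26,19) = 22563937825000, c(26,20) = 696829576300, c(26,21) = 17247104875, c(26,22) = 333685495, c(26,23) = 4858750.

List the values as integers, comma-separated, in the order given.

124243455209483610, 4285624815406935, 123268226851770, 2918785153245

row 27: T[27][18]=26·595667304367135+12972753318542875=28460103232088385  T[27][19]=26·22563937825000+595667304367135=1182329687817135  T[27][20]=26·696829576300+22563937825000=40681506808800  T[27][21]=26·17247104875+696829576300=1145254303050  T[27][22]=26·333685495+17247104875=25922927745  T[27][23]=26·4858750+333685495=460012995
row 28: T[28][19]=27·1182329687817135+28460103232088385=60383004803151030  T[28][20]=27·40681506808800+1182329687817135=2280730371654735  T[28][21]=27·1145254303050+40681506808800=71603372991150  T[28][22]=27·25922927745+1145254303050=1845173352165  T[28][23]=27·460012995+25922927745=38343278610
row 29: T[29][20]=28·2280730371654735+60383004803151030=124243455209483610  T[29][21]=28·71603372991150+2280730371654735=4285624815406935  T[29][22]=28·1845173352165+71603372991150=123268226851770  T[29][23]=28·38343278610+1845173352165=2918785153245
Read c(29,20) = 124243455209483610, c(29,21) = 4285624815406935, c(29,22) = 123268226851770, c(29,23) = 2918785153245.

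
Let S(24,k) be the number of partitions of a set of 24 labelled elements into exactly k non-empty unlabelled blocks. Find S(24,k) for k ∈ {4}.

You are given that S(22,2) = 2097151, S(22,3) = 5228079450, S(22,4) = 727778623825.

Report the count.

11681056634501

[23] T[23,3]:3*5228079450+2097151=15686335501 · T[23,4]:4*727778623825+5228079450=2916342574750
[24] T[24,4]:4*2916342574750+15686335501=11681056634501
Read S(24,4) = 11681056634501.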